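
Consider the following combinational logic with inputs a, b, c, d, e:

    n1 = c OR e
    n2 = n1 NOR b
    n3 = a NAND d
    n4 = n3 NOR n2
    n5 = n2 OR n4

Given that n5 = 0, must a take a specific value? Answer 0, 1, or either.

either

Both values of a occur among assignments with n5 = 0:
  a=0: a=0, b=0, c=0, d=0, e=1
  a=1: a=1, b=0, c=0, d=0, e=1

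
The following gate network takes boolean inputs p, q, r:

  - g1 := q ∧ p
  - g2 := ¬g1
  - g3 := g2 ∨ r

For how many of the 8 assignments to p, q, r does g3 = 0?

1

g3 = g2 ∨ r must be 0, so both g2 = 0 and r = 0.
g2 = ¬g1 must be 0, so g1 = 1.
g1 = q ∧ p must be 1, so both q = 1 and p = 1.
Satisfying assignments:
  p=1, q=1, r=0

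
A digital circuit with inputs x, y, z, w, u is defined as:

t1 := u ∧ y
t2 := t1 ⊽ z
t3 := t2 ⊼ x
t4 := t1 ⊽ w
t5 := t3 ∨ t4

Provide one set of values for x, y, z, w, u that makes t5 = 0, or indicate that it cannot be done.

x=1, y=1, z=0, w=1, u=0

t5 = t3 ∨ t4 must be 0, so both t3 = 0 and t4 = 0.
t3 = t2 ⊼ x must be 0, so both t2 = 1 and x = 1.
Check with x=1, y=1, z=0, w=1, u=0:
t1 = u ∧ y = 0 ∧ 1 = 0
t2 = t1 ⊽ z = 0 ⊽ 0 = 1
t3 = t2 ⊼ x = 1 ⊼ 1 = 0
t4 = t1 ⊽ w = 0 ⊽ 1 = 0
t5 = t3 ∨ t4 = 0 ∨ 0 = 0
So t5 = 0 as required.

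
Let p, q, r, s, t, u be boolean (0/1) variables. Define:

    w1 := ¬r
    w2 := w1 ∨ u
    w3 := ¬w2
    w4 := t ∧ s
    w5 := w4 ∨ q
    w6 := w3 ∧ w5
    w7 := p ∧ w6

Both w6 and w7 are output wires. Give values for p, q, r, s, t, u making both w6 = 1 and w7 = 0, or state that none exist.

Check with p=0, q=1, r=1, s=0, t=1, u=0:
w1 = ¬r = ¬1 = 0
w2 = w1 ∨ u = 0 ∨ 0 = 0
w3 = ¬w2 = ¬0 = 1
w4 = t ∧ s = 1 ∧ 0 = 0
w5 = w4 ∨ q = 0 ∨ 1 = 1
w6 = w3 ∧ w5 = 1 ∧ 1 = 1
w7 = p ∧ w6 = 0 ∧ 1 = 0
So w6 = 1 and w7 = 0.

p=0, q=1, r=1, s=0, t=1, u=0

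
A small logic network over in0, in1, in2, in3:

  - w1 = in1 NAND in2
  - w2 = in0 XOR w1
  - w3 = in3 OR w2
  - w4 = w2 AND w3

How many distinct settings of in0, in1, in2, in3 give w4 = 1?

w4 = w2 AND w3 must be 1, so both w2 = 1 and w3 = 1.
w2 = in0 XOR w1 must be 1, so in0 and w1 differ.
w3 = in3 OR w2 must be 1, so at least one of in3, w2 is 1.
Enumerating the 16 input combinations, 8 give w4 = 1 and 8 give w4 = 0.

8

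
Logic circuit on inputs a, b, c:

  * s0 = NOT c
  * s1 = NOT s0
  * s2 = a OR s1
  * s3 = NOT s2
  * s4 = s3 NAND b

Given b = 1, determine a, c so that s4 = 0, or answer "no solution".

s4 = s3 NAND b must be 0, so both s3 = 1 and b = 1.
Check with b = 1 and a=0, c=0:
s0 = NOT c = NOT 0 = 1
s1 = NOT s0 = NOT 1 = 0
s2 = a OR s1 = 0 OR 0 = 0
s3 = NOT s2 = NOT 0 = 1
s4 = s3 NAND b = 1 NAND 1 = 0
So s4 = 0.

a=0, c=0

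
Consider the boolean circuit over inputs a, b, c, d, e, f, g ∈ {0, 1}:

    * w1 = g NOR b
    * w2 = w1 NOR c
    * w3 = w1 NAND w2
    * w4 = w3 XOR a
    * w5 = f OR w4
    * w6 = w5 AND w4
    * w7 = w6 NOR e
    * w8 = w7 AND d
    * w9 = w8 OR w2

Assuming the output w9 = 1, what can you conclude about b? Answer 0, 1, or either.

either

Both values of b occur among assignments with w9 = 1:
  b=0: a=0, b=0, c=0, d=0, e=0, f=0, g=1
  b=1: a=0, b=1, c=0, d=0, e=0, f=0, g=0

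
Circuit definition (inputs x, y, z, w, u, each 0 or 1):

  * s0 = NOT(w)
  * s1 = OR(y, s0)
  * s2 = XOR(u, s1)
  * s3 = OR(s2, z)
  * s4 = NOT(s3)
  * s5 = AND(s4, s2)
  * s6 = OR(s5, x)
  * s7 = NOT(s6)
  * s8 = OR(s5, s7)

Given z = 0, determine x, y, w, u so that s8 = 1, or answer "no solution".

s8 = OR(s5, s7) must be 1, so at least one of s5, s7 is 1.
Check with z = 0 and x=0, y=1, w=0, u=0:
s0 = NOT(w) = NOT 0 = 1
s1 = OR(y, s0) = OR(1, 1) = 1
s2 = XOR(u, s1) = XOR(0, 1) = 1
s3 = OR(s2, z) = OR(1, 0) = 1
s4 = NOT(s3) = NOT 1 = 0
s5 = AND(s4, s2) = AND(0, 1) = 0
s6 = OR(s5, x) = OR(0, 0) = 0
s7 = NOT(s6) = NOT 0 = 1
s8 = OR(s5, s7) = OR(0, 1) = 1
So s8 = 1.

x=0, y=1, w=0, u=0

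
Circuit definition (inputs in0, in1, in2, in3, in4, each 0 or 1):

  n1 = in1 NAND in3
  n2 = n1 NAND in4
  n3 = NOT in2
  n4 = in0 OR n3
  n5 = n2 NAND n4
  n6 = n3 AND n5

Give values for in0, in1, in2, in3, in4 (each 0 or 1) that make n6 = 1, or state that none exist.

in0=1 in1=0 in2=0 in3=0 in4=1

n6 = n3 AND n5 must be 1, so both n3 = 1 and n5 = 1.
n3 = NOT in2 must be 1, so in2 = 0.
n5 = n2 NAND n4 must be 1, so at least one of n2, n4 is 0.
Check with in0=1 in1=0 in2=0 in3=0 in4=1:
n1 = in1 NAND in3 = 0 NAND 0 = 1
n2 = n1 NAND in4 = 1 NAND 1 = 0
n3 = NOT in2 = NOT 0 = 1
n4 = in0 OR n3 = 1 OR 1 = 1
n5 = n2 NAND n4 = 0 NAND 1 = 1
n6 = n3 AND n5 = 1 AND 1 = 1
So n6 = 1 as required.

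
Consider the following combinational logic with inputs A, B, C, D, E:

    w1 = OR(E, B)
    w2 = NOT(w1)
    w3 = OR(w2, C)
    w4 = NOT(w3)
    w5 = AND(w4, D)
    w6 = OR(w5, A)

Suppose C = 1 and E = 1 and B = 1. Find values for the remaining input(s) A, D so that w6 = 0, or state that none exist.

w6 = OR(w5, A) must be 0, so both w5 = 0 and A = 0.
w5 = AND(w4, D) must be 0, so at least one of w4, D is 0.
Check with C = 1 and E = 1 and B = 1 and A=0, D=1:
w1 = OR(E, B) = OR(1, 1) = 1
w2 = NOT(w1) = NOT 1 = 0
w3 = OR(w2, C) = OR(0, 1) = 1
w4 = NOT(w3) = NOT 1 = 0
w5 = AND(w4, D) = AND(0, 1) = 0
w6 = OR(w5, A) = OR(0, 0) = 0
So w6 = 0.

A=0, D=1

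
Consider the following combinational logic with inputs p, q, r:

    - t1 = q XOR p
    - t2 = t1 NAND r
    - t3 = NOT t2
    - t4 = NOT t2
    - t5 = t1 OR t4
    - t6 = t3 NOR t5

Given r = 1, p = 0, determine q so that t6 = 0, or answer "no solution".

q=1

t6 = t3 NOR t5 must be 0, so at least one of t3, t5 is 1.
Check with r = 1, p = 0 and q=1:
t1 = q XOR p = 1 XOR 0 = 1
t2 = t1 NAND r = 1 NAND 1 = 0
t3 = NOT t2 = NOT 0 = 1
t4 = NOT t2 = NOT 0 = 1
t5 = t1 OR t4 = 1 OR 1 = 1
t6 = t3 NOR t5 = 1 NOR 1 = 0
So t6 = 0.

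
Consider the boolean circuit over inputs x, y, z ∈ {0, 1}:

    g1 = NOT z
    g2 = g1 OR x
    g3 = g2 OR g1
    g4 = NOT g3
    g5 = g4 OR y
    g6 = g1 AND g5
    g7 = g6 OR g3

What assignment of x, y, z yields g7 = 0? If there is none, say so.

g7 = g6 OR g3 must be 0, so both g6 = 0 and g3 = 0.
g6 = g1 AND g5 must be 0, so at least one of g1, g5 is 0.
g3 = g2 OR g1 must be 0, so both g2 = 0 and g1 = 0.
Check with x=0, y=1, z=1:
g1 = NOT z = NOT 1 = 0
g2 = g1 OR x = 0 OR 0 = 0
g3 = g2 OR g1 = 0 OR 0 = 0
g4 = NOT g3 = NOT 0 = 1
g5 = g4 OR y = 1 OR 1 = 1
g6 = g1 AND g5 = 0 AND 1 = 0
g7 = g6 OR g3 = 0 OR 0 = 0
So g7 = 0 as required.

x=0, y=1, z=1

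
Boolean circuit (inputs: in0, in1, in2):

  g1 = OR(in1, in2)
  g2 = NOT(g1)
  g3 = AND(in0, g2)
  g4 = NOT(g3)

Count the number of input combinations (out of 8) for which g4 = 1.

7

g4 = NOT(g3) must be 1, so g3 = 0.
g3 = AND(in0, g2) must be 0, so at least one of in0, g2 is 0.
Enumerating the 8 input combinations, 7 give g4 = 1 and 1 give g4 = 0.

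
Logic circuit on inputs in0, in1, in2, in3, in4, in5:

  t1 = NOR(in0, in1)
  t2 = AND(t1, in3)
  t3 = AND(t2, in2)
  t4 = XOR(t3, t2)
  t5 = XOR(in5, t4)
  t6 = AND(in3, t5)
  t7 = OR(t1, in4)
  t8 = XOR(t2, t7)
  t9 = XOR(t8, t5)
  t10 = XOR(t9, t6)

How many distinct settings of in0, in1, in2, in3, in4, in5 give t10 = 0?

t10 = XOR(t9, t6) must be 0, so t9 and t6 are equal.
Enumerating the 64 input combinations, 36 give t10 = 0 and 28 give t10 = 1.

36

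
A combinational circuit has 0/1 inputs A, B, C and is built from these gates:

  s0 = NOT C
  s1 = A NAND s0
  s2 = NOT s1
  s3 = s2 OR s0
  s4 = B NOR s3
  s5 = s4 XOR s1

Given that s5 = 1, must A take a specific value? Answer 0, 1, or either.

either

Both values of A occur among assignments with s5 = 1:
  A=0: A=0, B=0, C=0
  A=1: A=1, B=1, C=1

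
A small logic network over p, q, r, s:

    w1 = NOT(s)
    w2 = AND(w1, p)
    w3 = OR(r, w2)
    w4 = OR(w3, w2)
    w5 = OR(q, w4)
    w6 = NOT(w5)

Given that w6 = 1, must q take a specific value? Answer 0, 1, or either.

0

w6 = NOT(w5) must be 1, so w5 = 0.
Every assignment with w6 = 1 has q = 0; there are 3 such assignment(s).
  p=0, q=0, r=0, s=0
  p=0, q=0, r=0, s=1
  p=1, q=0, r=0, s=1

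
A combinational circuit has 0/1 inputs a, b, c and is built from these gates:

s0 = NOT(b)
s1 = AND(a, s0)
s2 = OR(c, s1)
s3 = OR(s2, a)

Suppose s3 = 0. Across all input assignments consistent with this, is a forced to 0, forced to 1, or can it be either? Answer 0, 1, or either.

s3 = OR(s2, a) must be 0, so both s2 = 0 and a = 0.
s2 = OR(c, s1) must be 0, so both c = 0 and s1 = 0.
s1 = AND(a, s0) must be 0, so at least one of a, s0 is 0.
Every assignment with s3 = 0 has a = 0; there are 2 such assignment(s).
  a=0, b=0, c=0
  a=0, b=1, c=0

0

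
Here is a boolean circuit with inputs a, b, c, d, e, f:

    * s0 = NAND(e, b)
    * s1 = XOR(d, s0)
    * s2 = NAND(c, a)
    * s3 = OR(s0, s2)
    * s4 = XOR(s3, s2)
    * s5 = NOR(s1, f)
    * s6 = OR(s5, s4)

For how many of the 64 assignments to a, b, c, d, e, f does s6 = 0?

s6 = OR(s5, s4) must be 0, so both s5 = 0 and s4 = 0.
s5 = NOR(s1, f) must be 0, so at least one of s1, f is 1.
Enumerating the 64 input combinations, 39 give s6 = 0 and 25 give s6 = 1.

39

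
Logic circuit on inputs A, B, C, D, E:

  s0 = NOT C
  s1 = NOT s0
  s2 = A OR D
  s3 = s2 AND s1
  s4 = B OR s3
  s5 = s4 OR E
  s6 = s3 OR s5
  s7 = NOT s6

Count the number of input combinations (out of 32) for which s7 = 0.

s7 = NOT s6 must be 0, so s6 = 1.
s6 = s3 OR s5 must be 1, so at least one of s3, s5 is 1.
Enumerating the 32 input combinations, 27 give s7 = 0 and 5 give s7 = 1.

27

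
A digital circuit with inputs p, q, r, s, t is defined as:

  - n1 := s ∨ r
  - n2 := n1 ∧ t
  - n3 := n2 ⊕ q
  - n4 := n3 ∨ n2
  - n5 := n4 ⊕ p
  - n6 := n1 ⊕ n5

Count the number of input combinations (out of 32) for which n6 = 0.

16

n6 = n1 ⊕ n5 must be 0, so n1 and n5 are equal.
Enumerating the 32 input combinations, 16 give n6 = 0 and 16 give n6 = 1.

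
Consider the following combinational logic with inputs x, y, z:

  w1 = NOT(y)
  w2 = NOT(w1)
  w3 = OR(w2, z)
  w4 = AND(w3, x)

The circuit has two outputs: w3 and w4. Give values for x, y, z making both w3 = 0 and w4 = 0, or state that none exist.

x=1 y=0 z=0

Check with x=1 y=0 z=0:
w1 = NOT(y) = NOT 0 = 1
w2 = NOT(w1) = NOT 1 = 0
w3 = OR(w2, z) = OR(0, 0) = 0
w4 = AND(w3, x) = AND(0, 1) = 0
So w3 = 0 and w4 = 0.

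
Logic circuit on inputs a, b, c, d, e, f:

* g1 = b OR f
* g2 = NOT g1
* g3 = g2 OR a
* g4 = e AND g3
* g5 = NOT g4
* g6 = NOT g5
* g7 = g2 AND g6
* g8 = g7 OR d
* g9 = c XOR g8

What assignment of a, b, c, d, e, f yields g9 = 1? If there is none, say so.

a=1, b=0, c=0, d=1, e=0, f=0

g9 = c XOR g8 must be 1, so c and g8 differ.
Check with a=1, b=0, c=0, d=1, e=0, f=0:
g1 = b OR f = 0 OR 0 = 0
g2 = NOT g1 = NOT 0 = 1
g3 = g2 OR a = 1 OR 1 = 1
g4 = e AND g3 = 0 AND 1 = 0
g5 = NOT g4 = NOT 0 = 1
g6 = NOT g5 = NOT 1 = 0
g7 = g2 AND g6 = 1 AND 0 = 0
g8 = g7 OR d = 0 OR 1 = 1
g9 = c XOR g8 = 0 XOR 1 = 1
So g9 = 1 as required.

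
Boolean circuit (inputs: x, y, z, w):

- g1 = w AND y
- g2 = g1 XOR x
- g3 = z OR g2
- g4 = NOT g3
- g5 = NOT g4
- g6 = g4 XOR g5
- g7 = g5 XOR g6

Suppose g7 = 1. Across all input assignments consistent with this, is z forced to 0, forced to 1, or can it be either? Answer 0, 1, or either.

g7 = g5 XOR g6 must be 1, so g5 and g6 differ.
Every assignment with g7 = 1 has z = 0; there are 4 such assignment(s).
  x=0, y=0, z=0, w=0
  x=0, y=0, z=0, w=1
  x=0, y=1, z=0, w=0
  x=1, y=1, z=0, w=1

0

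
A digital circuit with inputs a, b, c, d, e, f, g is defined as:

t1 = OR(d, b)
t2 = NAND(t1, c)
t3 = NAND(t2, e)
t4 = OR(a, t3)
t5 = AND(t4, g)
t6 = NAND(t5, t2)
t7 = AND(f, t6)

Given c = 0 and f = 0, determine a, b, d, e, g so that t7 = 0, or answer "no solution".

t7 = AND(f, t6) must be 0, so at least one of f, t6 is 0.
Check with c = 0 and f = 0 and a=1, b=0, d=0, e=1, g=1:
t1 = OR(d, b) = OR(0, 0) = 0
t2 = NAND(t1, c) = NAND(0, 0) = 1
t3 = NAND(t2, e) = NAND(1, 1) = 0
t4 = OR(a, t3) = OR(1, 0) = 1
t5 = AND(t4, g) = AND(1, 1) = 1
t6 = NAND(t5, t2) = NAND(1, 1) = 0
t7 = AND(f, t6) = AND(0, 0) = 0
So t7 = 0.

a=1, b=0, d=0, e=1, g=1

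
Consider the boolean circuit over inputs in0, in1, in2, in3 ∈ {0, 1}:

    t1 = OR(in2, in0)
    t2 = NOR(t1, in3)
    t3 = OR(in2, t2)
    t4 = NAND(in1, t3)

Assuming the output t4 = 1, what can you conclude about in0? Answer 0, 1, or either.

either

Both values of in0 occur among assignments with t4 = 1:
  in0=0: in0=0, in1=0, in2=0, in3=0
  in0=1: in0=1, in1=0, in2=0, in3=0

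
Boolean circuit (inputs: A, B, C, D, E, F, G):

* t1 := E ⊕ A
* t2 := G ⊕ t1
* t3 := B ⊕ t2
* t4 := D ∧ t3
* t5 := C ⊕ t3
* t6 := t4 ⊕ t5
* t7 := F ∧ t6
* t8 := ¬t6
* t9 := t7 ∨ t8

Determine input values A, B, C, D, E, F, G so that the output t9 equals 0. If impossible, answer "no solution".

A=1 B=0 C=1 D=1 E=1 F=0 G=0

Check with A=1 B=0 C=1 D=1 E=1 F=0 G=0:
t1 = E ⊕ A = 1 ⊕ 1 = 0
t2 = G ⊕ t1 = 0 ⊕ 0 = 0
t3 = B ⊕ t2 = 0 ⊕ 0 = 0
t4 = D ∧ t3 = 1 ∧ 0 = 0
t5 = C ⊕ t3 = 1 ⊕ 0 = 1
t6 = t4 ⊕ t5 = 0 ⊕ 1 = 1
t7 = F ∧ t6 = 0 ∧ 1 = 0
t8 = ¬t6 = ¬1 = 0
t9 = t7 ∨ t8 = 0 ∨ 0 = 0
So t9 = 0 as required.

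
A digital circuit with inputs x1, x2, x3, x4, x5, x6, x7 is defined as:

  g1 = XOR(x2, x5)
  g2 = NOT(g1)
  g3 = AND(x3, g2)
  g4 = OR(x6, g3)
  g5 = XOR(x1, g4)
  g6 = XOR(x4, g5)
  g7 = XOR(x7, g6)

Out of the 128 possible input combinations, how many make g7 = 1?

g7 = XOR(x7, g6) must be 1, so x7 and g6 differ.
Enumerating the 128 input combinations, 64 give g7 = 1 and 64 give g7 = 0.

64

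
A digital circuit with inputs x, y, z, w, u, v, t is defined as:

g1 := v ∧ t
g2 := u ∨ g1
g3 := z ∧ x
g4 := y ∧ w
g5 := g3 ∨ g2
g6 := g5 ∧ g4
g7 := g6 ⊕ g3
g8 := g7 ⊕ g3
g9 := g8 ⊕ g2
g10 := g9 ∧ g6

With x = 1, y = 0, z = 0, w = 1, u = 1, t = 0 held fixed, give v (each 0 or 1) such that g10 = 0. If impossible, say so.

Check with x = 1, y = 0, z = 0, w = 1, u = 1, t = 0 and v=1:
g1 = v ∧ t = 1 ∧ 0 = 0
g2 = u ∨ g1 = 1 ∨ 0 = 1
g3 = z ∧ x = 0 ∧ 1 = 0
g4 = y ∧ w = 0 ∧ 1 = 0
g5 = g3 ∨ g2 = 0 ∨ 1 = 1
g6 = g5 ∧ g4 = 1 ∧ 0 = 0
g7 = g6 ⊕ g3 = 0 ⊕ 0 = 0
g8 = g7 ⊕ g3 = 0 ⊕ 0 = 0
g9 = g8 ⊕ g2 = 0 ⊕ 1 = 1
g10 = g9 ∧ g6 = 1 ∧ 0 = 0
So g10 = 0.

v=1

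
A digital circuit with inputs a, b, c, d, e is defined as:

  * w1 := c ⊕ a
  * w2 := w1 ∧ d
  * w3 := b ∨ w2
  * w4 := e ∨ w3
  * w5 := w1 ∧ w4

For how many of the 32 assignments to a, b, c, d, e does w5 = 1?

14

w5 = w1 ∧ w4 must be 1, so both w1 = 1 and w4 = 1.
w1 = c ⊕ a must be 1, so c and a differ.
w4 = e ∨ w3 must be 1, so at least one of e, w3 is 1.
Enumerating the 32 input combinations, 14 give w5 = 1 and 18 give w5 = 0.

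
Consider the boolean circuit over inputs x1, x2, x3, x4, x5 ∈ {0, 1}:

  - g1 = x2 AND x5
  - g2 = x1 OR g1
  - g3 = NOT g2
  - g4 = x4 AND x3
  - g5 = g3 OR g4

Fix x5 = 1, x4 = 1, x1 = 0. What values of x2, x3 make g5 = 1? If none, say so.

g5 = g3 OR g4 must be 1, so at least one of g3, g4 is 1.
Check with x5 = 1, x4 = 1, x1 = 0 and x2=0, x3=1:
g1 = x2 AND x5 = 0 AND 1 = 0
g2 = x1 OR g1 = 0 OR 0 = 0
g3 = NOT g2 = NOT 0 = 1
g4 = x4 AND x3 = 1 AND 1 = 1
g5 = g3 OR g4 = 1 OR 1 = 1
So g5 = 1.

x2=0, x3=1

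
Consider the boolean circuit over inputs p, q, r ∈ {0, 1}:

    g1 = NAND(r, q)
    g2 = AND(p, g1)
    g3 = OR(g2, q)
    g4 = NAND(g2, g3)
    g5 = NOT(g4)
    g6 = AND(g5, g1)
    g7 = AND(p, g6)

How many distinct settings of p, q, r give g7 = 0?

g7 = AND(p, g6) must be 0, so at least one of p, g6 is 0.
Satisfying assignments:
  p=0, q=0, r=0
  p=0, q=0, r=1
  p=0, q=1, r=0
  p=0, q=1, r=1
  p=1, q=1, r=1

5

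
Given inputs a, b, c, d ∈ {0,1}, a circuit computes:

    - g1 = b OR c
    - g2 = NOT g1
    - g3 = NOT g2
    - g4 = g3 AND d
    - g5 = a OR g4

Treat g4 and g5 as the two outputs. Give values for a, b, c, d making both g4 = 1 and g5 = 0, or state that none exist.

no solution exists

Across all 16 input combinations, none give both g4 = 1 and g5 = 0.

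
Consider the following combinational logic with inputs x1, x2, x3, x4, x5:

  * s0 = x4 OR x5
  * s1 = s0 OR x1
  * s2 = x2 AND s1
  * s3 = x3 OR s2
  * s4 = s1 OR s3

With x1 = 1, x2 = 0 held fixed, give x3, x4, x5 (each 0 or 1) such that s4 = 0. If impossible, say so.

no solution exists

With x1 = 1, x2 = 0 fixed, none of the 8 settings of x3, x4, x5 give s4 = 0.
For example, with x3=1, x4=0, x5=1:
s0 = x4 OR x5 = 0 OR 1 = 1
s1 = s0 OR x1 = 1 OR 1 = 1
s2 = x2 AND s1 = 0 AND 1 = 0
s3 = x3 OR s2 = 1 OR 0 = 1
s4 = s1 OR s3 = 1 OR 1 = 1
giving s4 = 1 ≠ 0.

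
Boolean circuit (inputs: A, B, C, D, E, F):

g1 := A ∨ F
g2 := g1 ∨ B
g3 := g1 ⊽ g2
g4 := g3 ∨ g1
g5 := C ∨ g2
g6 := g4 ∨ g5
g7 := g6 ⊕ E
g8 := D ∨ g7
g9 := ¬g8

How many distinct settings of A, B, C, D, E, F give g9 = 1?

16

g9 = ¬g8 must be 1, so g8 = 0.
g8 = D ∨ g7 must be 0, so both D = 0 and g7 = 0.
g7 = g6 ⊕ E must be 0, so g6 and E are equal.
Enumerating the 64 input combinations, 16 give g9 = 1 and 48 give g9 = 0.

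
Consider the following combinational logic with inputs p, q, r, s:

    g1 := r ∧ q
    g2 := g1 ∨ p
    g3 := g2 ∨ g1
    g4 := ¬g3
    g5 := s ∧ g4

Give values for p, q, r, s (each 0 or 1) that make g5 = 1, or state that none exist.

p=0, q=0, r=0, s=1

g5 = s ∧ g4 must be 1, so both s = 1 and g4 = 1.
g4 = ¬g3 must be 1, so g3 = 0.
g3 = g2 ∨ g1 must be 0, so both g2 = 0 and g1 = 0.
Check with p=0, q=0, r=0, s=1:
g1 = r ∧ q = 0 ∧ 0 = 0
g2 = g1 ∨ p = 0 ∨ 0 = 0
g3 = g2 ∨ g1 = 0 ∨ 0 = 0
g4 = ¬g3 = ¬0 = 1
g5 = s ∧ g4 = 1 ∧ 1 = 1
So g5 = 1 as required.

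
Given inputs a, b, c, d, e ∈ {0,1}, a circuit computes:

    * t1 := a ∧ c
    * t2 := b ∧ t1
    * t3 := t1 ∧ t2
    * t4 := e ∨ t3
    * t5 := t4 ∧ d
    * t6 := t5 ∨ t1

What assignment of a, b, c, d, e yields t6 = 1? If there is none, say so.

a=0, b=0, c=0, d=1, e=1

Check with a=0, b=0, c=0, d=1, e=1:
t1 = a ∧ c = 0 ∧ 0 = 0
t2 = b ∧ t1 = 0 ∧ 0 = 0
t3 = t1 ∧ t2 = 0 ∧ 0 = 0
t4 = e ∨ t3 = 1 ∨ 0 = 1
t5 = t4 ∧ d = 1 ∧ 1 = 1
t6 = t5 ∨ t1 = 1 ∨ 0 = 1
So t6 = 1 as required.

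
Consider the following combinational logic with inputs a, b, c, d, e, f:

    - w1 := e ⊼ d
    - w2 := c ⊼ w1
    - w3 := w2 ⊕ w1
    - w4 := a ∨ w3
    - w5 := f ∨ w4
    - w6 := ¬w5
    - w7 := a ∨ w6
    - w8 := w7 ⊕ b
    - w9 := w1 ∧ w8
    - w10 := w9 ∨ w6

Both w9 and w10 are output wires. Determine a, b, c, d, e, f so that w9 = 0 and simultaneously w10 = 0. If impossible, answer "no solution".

a=0, b=0, c=0, d=0, e=0, f=1

Check with a=0, b=0, c=0, d=0, e=0, f=1:
w1 = e ⊼ d = 0 ⊼ 0 = 1
w2 = c ⊼ w1 = 0 ⊼ 1 = 1
w3 = w2 ⊕ w1 = 1 ⊕ 1 = 0
w4 = a ∨ w3 = 0 ∨ 0 = 0
w5 = f ∨ w4 = 1 ∨ 0 = 1
w6 = ¬w5 = ¬1 = 0
w7 = a ∨ w6 = 0 ∨ 0 = 0
w8 = w7 ⊕ b = 0 ⊕ 0 = 0
w9 = w1 ∧ w8 = 1 ∧ 0 = 0
w10 = w9 ∨ w6 = 0 ∨ 0 = 0
So w9 = 0 and w10 = 0.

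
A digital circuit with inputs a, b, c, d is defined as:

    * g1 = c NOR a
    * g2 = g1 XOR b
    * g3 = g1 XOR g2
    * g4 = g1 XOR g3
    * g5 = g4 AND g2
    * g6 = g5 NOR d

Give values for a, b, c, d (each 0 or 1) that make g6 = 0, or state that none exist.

a=1, b=1, c=1, d=0

g6 = g5 NOR d must be 0, so at least one of g5, d is 1.
Check with a=1, b=1, c=1, d=0:
g1 = c NOR a = 1 NOR 1 = 0
g2 = g1 XOR b = 0 XOR 1 = 1
g3 = g1 XOR g2 = 0 XOR 1 = 1
g4 = g1 XOR g3 = 0 XOR 1 = 1
g5 = g4 AND g2 = 1 AND 1 = 1
g6 = g5 NOR d = 1 NOR 0 = 0
So g6 = 0 as required.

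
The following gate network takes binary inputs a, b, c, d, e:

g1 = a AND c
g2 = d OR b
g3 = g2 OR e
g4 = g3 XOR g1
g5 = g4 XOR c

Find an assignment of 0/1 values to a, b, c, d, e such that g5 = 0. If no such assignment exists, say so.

g5 = g4 XOR c must be 0, so g4 and c are equal.
Check with a=0, b=0, c=1, d=0, e=1:
g1 = a AND c = 0 AND 1 = 0
g2 = d OR b = 0 OR 0 = 0
g3 = g2 OR e = 0 OR 1 = 1
g4 = g3 XOR g1 = 1 XOR 0 = 1
g5 = g4 XOR c = 1 XOR 1 = 0
So g5 = 0 as required.

a=0, b=0, c=1, d=0, e=1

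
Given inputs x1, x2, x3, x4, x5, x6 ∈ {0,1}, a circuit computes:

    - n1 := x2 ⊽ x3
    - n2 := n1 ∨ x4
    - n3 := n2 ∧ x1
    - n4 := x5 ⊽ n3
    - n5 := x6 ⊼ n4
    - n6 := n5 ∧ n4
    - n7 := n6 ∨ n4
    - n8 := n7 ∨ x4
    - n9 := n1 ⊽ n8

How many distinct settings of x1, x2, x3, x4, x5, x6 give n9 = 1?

n9 = n1 ⊽ n8 must be 1, so both n1 = 0 and n8 = 0.
n1 = x2 ⊽ x3 must be 0, so at least one of x2, x3 is 1.
Enumerating the 64 input combinations, 12 give n9 = 1 and 52 give n9 = 0.

12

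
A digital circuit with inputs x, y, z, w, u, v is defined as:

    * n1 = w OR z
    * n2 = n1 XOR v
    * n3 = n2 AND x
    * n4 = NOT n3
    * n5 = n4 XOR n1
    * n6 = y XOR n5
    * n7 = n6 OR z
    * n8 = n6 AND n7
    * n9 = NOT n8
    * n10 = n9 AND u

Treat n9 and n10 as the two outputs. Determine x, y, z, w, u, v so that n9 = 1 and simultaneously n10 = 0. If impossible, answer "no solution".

Check with x=0, y=0, z=0, w=1, u=0, v=0:
n1 = w OR z = 1 OR 0 = 1
n2 = n1 XOR v = 1 XOR 0 = 1
n3 = n2 AND x = 1 AND 0 = 0
n4 = NOT n3 = NOT 0 = 1
n5 = n4 XOR n1 = 1 XOR 1 = 0
n6 = y XOR n5 = 0 XOR 0 = 0
n7 = n6 OR z = 0 OR 0 = 0
n8 = n6 AND n7 = 0 AND 0 = 0
n9 = NOT n8 = NOT 0 = 1
n10 = n9 AND u = 1 AND 0 = 0
So n9 = 1 and n10 = 0.

x=0, y=0, z=0, w=1, u=0, v=0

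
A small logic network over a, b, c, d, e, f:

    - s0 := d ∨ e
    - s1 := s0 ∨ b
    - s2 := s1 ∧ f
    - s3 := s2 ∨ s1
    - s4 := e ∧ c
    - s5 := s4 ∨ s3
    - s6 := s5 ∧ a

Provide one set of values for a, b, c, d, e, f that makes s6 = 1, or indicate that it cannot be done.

s6 = s5 ∧ a must be 1, so both s5 = 1 and a = 1.
Check with a=1 b=1 c=1 d=1 e=0 f=0:
s0 = d ∨ e = 1 ∨ 0 = 1
s1 = s0 ∨ b = 1 ∨ 1 = 1
s2 = s1 ∧ f = 1 ∧ 0 = 0
s3 = s2 ∨ s1 = 0 ∨ 1 = 1
s4 = e ∧ c = 0 ∧ 1 = 0
s5 = s4 ∨ s3 = 0 ∨ 1 = 1
s6 = s5 ∧ a = 1 ∧ 1 = 1
So s6 = 1 as required.

a=1 b=1 c=1 d=1 e=0 f=0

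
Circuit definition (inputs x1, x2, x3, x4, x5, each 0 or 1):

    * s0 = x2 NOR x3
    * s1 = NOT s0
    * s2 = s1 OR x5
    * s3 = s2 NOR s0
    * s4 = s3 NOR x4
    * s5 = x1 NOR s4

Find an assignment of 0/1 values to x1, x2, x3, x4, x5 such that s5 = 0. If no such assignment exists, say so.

x1=1 x2=1 x3=0 x4=0 x5=1

Check with x1=1 x2=1 x3=0 x4=0 x5=1:
s0 = x2 NOR x3 = 1 NOR 0 = 0
s1 = NOT s0 = NOT 0 = 1
s2 = s1 OR x5 = 1 OR 1 = 1
s3 = s2 NOR s0 = 1 NOR 0 = 0
s4 = s3 NOR x4 = 0 NOR 0 = 1
s5 = x1 NOR s4 = 1 NOR 1 = 0
So s5 = 0 as required.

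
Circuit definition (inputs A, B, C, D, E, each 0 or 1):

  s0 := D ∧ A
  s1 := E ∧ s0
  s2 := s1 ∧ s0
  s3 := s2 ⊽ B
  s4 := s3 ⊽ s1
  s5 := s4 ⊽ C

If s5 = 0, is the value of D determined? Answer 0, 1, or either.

either

Both values of D occur among assignments with s5 = 0:
  D=0: A=0, B=0, C=1, D=0, E=0
  D=1: A=0, B=0, C=1, D=1, E=0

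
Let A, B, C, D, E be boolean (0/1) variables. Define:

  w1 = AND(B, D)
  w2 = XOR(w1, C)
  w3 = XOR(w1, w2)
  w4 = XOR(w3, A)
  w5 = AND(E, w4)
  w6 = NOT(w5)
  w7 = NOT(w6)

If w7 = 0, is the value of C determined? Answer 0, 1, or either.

either

Both values of C occur among assignments with w7 = 0:
  C=0: A=0, B=0, C=0, D=0, E=0
  C=1: A=0, B=0, C=1, D=0, E=0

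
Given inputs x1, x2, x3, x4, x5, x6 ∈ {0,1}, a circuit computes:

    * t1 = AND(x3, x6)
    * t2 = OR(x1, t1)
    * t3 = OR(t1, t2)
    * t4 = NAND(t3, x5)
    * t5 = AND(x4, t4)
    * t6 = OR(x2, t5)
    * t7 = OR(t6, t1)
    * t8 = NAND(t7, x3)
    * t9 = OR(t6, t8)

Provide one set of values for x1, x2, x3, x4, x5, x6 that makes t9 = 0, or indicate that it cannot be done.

x1=0, x2=0, x3=1, x4=0, x5=1, x6=1

t9 = OR(t6, t8) must be 0, so both t6 = 0 and t8 = 0.
t6 = OR(x2, t5) must be 0, so both x2 = 0 and t5 = 0.
t8 = NAND(t7, x3) must be 0, so both t7 = 1 and x3 = 1.
Check with x1=0, x2=0, x3=1, x4=0, x5=1, x6=1:
t1 = AND(x3, x6) = AND(1, 1) = 1
t2 = OR(x1, t1) = OR(0, 1) = 1
t3 = OR(t1, t2) = OR(1, 1) = 1
t4 = NAND(t3, x5) = NAND(1, 1) = 0
t5 = AND(x4, t4) = AND(0, 0) = 0
t6 = OR(x2, t5) = OR(0, 0) = 0
t7 = OR(t6, t1) = OR(0, 1) = 1
t8 = NAND(t7, x3) = NAND(1, 1) = 0
t9 = OR(t6, t8) = OR(0, 0) = 0
So t9 = 0 as required.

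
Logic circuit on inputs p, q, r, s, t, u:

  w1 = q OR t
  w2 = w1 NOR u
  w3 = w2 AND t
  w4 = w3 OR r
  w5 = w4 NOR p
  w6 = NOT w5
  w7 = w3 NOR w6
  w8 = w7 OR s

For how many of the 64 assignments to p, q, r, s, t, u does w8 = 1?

40

w8 = w7 OR s must be 1, so at least one of w7, s is 1.
Enumerating the 64 input combinations, 40 give w8 = 1 and 24 give w8 = 0.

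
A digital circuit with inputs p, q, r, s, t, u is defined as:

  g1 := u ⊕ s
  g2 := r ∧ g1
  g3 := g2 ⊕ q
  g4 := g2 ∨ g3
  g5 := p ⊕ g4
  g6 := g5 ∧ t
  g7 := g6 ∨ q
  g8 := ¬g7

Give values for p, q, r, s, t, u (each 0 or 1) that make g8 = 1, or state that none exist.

p=0, q=0, r=0, s=1, t=0, u=0

g8 = ¬g7 must be 1, so g7 = 0.
g7 = g6 ∨ q must be 0, so both g6 = 0 and q = 0.
Check with p=0, q=0, r=0, s=1, t=0, u=0:
g1 = u ⊕ s = 0 ⊕ 1 = 1
g2 = r ∧ g1 = 0 ∧ 1 = 0
g3 = g2 ⊕ q = 0 ⊕ 0 = 0
g4 = g2 ∨ g3 = 0 ∨ 0 = 0
g5 = p ⊕ g4 = 0 ⊕ 0 = 0
g6 = g5 ∧ t = 0 ∧ 0 = 0
g7 = g6 ∨ q = 0 ∨ 0 = 0
g8 = ¬g7 = ¬0 = 1
So g8 = 1 as required.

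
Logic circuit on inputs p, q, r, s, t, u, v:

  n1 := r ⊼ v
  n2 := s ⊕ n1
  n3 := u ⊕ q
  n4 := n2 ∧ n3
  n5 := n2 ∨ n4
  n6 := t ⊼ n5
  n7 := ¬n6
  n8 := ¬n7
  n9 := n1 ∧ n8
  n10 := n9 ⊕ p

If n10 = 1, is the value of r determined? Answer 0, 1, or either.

Both values of r occur among assignments with n10 = 1:
  r=0: p=0, q=0, r=0, s=0, t=0, u=0, v=0
  r=1: p=0, q=0, r=1, s=0, t=0, u=0, v=0

either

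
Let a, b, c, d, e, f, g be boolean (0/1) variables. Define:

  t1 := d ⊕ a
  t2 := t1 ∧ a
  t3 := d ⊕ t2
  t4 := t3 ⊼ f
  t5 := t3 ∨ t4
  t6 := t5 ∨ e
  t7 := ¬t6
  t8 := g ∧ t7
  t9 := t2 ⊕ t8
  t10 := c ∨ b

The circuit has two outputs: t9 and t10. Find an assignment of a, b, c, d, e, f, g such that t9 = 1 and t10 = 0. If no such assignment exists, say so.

Check with a=1 b=0 c=0 d=0 e=1 f=1 g=0:
t1 = d ⊕ a = 0 ⊕ 1 = 1
t2 = t1 ∧ a = 1 ∧ 1 = 1
t3 = d ⊕ t2 = 0 ⊕ 1 = 1
t4 = t3 ⊼ f = 1 ⊼ 1 = 0
t5 = t3 ∨ t4 = 1 ∨ 0 = 1
t6 = t5 ∨ e = 1 ∨ 1 = 1
t7 = ¬t6 = ¬1 = 0
t8 = g ∧ t7 = 0 ∧ 0 = 0
t9 = t2 ⊕ t8 = 1 ⊕ 0 = 1
t10 = c ∨ b = 0 ∨ 0 = 0
So t9 = 1 and t10 = 0.

a=1 b=0 c=0 d=0 e=1 f=1 g=0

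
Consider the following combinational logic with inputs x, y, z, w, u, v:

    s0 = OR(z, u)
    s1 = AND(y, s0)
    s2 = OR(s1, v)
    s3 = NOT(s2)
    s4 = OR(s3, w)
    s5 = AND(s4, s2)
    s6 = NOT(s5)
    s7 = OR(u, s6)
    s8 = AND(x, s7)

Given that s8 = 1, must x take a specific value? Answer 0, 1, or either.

1

s8 = AND(x, s7) must be 1, so both x = 1 and s7 = 1.
Every assignment with s8 = 1 has x = 1; there are 27 such assignment(s).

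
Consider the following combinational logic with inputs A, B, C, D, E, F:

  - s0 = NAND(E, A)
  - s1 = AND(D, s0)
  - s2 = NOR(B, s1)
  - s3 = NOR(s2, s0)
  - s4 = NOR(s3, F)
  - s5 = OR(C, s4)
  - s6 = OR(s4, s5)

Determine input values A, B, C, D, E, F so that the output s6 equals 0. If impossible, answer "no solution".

A=0, B=0, C=0, D=1, E=0, F=1

Check with A=0, B=0, C=0, D=1, E=0, F=1:
s0 = NAND(E, A) = NAND(0, 0) = 1
s1 = AND(D, s0) = AND(1, 1) = 1
s2 = NOR(B, s1) = NOR(0, 1) = 0
s3 = NOR(s2, s0) = NOR(0, 1) = 0
s4 = NOR(s3, F) = NOR(0, 1) = 0
s5 = OR(C, s4) = OR(0, 0) = 0
s6 = OR(s4, s5) = OR(0, 0) = 0
So s6 = 0 as required.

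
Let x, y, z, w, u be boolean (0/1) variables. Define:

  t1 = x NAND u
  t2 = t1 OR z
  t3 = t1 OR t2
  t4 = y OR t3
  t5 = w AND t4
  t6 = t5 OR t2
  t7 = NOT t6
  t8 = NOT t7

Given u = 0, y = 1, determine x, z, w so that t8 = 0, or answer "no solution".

no solution exists

With u = 0, y = 1 fixed, none of the 8 settings of x, z, w give t8 = 0.
For example, with x=0, z=1, w=0:
t1 = x NAND u = 0 NAND 0 = 1
t2 = t1 OR z = 1 OR 1 = 1
t3 = t1 OR t2 = 1 OR 1 = 1
t4 = y OR t3 = 1 OR 1 = 1
t5 = w AND t4 = 0 AND 1 = 0
t6 = t5 OR t2 = 0 OR 1 = 1
t7 = NOT t6 = NOT 1 = 0
t8 = NOT t7 = NOT 0 = 1
giving t8 = 1 ≠ 0.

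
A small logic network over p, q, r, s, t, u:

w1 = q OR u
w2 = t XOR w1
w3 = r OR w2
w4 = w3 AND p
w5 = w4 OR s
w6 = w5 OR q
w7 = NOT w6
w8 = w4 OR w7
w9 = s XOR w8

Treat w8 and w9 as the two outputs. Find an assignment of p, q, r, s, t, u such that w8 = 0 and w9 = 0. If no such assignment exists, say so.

p=0, q=1, r=1, s=0, t=1, u=0

Check with p=0, q=1, r=1, s=0, t=1, u=0:
w1 = q OR u = 1 OR 0 = 1
w2 = t XOR w1 = 1 XOR 1 = 0
w3 = r OR w2 = 1 OR 0 = 1
w4 = w3 AND p = 1 AND 0 = 0
w5 = w4 OR s = 0 OR 0 = 0
w6 = w5 OR q = 0 OR 1 = 1
w7 = NOT w6 = NOT 1 = 0
w8 = w4 OR w7 = 0 OR 0 = 0
w9 = s XOR w8 = 0 XOR 0 = 0
So w8 = 0 and w9 = 0.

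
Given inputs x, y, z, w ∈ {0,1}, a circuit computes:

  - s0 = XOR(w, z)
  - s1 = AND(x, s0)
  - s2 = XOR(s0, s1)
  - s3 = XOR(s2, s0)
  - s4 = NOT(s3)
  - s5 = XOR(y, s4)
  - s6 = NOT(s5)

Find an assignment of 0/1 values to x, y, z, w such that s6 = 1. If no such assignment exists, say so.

x=1, y=1, z=1, w=1

s6 = NOT(s5) must be 1, so s5 = 0.
Check with x=1, y=1, z=1, w=1:
s0 = XOR(w, z) = XOR(1, 1) = 0
s1 = AND(x, s0) = AND(1, 0) = 0
s2 = XOR(s0, s1) = XOR(0, 0) = 0
s3 = XOR(s2, s0) = XOR(0, 0) = 0
s4 = NOT(s3) = NOT 0 = 1
s5 = XOR(y, s4) = XOR(1, 1) = 0
s6 = NOT(s5) = NOT 0 = 1
So s6 = 1 as required.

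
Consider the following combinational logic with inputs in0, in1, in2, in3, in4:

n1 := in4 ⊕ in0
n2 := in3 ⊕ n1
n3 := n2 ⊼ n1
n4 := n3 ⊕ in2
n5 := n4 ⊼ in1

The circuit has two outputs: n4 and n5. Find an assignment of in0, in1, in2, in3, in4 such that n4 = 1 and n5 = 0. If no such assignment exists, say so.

in0=1 in1=1 in2=0 in3=1 in4=1

Check with in0=1 in1=1 in2=0 in3=1 in4=1:
n1 = in4 ⊕ in0 = 1 ⊕ 1 = 0
n2 = in3 ⊕ n1 = 1 ⊕ 0 = 1
n3 = n2 ⊼ n1 = 1 ⊼ 0 = 1
n4 = n3 ⊕ in2 = 1 ⊕ 0 = 1
n5 = n4 ⊼ in1 = 1 ⊼ 1 = 0
So n4 = 1 and n5 = 0.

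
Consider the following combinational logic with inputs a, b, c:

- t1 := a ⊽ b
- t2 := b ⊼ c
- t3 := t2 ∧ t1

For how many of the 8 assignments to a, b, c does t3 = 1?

2

t3 = t2 ∧ t1 must be 1, so both t2 = 1 and t1 = 1.
t2 = b ⊼ c must be 1, so at least one of b, c is 0.
t1 = a ⊽ b must be 1, so both a = 0 and b = 0.
Satisfying assignments:
  a=0, b=0, c=0
  a=0, b=0, c=1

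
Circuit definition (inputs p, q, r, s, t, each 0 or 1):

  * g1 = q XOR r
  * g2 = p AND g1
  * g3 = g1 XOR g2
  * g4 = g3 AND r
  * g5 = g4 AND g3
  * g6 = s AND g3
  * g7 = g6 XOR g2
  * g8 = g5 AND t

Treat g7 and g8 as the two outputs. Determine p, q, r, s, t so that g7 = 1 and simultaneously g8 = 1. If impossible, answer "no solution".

Check with p=0, q=0, r=1, s=1, t=1:
g1 = q XOR r = 0 XOR 1 = 1
g2 = p AND g1 = 0 AND 1 = 0
g3 = g1 XOR g2 = 1 XOR 0 = 1
g4 = g3 AND r = 1 AND 1 = 1
g5 = g4 AND g3 = 1 AND 1 = 1
g6 = s AND g3 = 1 AND 1 = 1
g7 = g6 XOR g2 = 1 XOR 0 = 1
g8 = g5 AND t = 1 AND 1 = 1
So g7 = 1 and g8 = 1.

p=0, q=0, r=1, s=1, t=1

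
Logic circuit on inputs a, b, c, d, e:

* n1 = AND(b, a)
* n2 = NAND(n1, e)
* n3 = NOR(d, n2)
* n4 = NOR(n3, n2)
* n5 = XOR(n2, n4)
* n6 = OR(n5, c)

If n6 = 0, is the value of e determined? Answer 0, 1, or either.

n6 = OR(n5, c) must be 0, so both n5 = 0 and c = 0.
Every assignment with n6 = 0 has e = 1; there are 1 such assignment(s).
  a=1, b=1, c=0, d=0, e=1

1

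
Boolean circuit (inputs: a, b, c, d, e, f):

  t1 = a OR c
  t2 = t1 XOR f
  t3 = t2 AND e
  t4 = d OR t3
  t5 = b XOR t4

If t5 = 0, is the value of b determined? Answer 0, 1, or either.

either

Both values of b occur among assignments with t5 = 0:
  b=0: a=0, b=0, c=0, d=0, e=0, f=0
  b=1: a=0, b=1, c=0, d=0, e=1, f=1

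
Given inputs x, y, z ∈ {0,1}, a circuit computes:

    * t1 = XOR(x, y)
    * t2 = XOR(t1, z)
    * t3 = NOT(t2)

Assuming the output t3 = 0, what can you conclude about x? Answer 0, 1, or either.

either

Both values of x occur among assignments with t3 = 0:
  x=0: x=0, y=0, z=1
  x=1: x=1, y=0, z=0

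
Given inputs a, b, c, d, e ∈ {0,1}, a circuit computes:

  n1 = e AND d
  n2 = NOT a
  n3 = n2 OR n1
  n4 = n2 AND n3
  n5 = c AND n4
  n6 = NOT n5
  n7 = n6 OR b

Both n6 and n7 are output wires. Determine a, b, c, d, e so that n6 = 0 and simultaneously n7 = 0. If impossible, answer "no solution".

Check with a=0, b=0, c=1, d=1, e=0:
n1 = e AND d = 0 AND 1 = 0
n2 = NOT a = NOT 0 = 1
n3 = n2 OR n1 = 1 OR 0 = 1
n4 = n2 AND n3 = 1 AND 1 = 1
n5 = c AND n4 = 1 AND 1 = 1
n6 = NOT n5 = NOT 1 = 0
n7 = n6 OR b = 0 OR 0 = 0
So n6 = 0 and n7 = 0.

a=0, b=0, c=1, d=1, e=0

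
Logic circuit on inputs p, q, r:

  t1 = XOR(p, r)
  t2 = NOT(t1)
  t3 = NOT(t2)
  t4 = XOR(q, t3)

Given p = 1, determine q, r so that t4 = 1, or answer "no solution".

q=0, r=0

t4 = XOR(q, t3) must be 1, so q and t3 differ.
Check with p = 1 and q=0, r=0:
t1 = XOR(p, r) = XOR(1, 0) = 1
t2 = NOT(t1) = NOT 1 = 0
t3 = NOT(t2) = NOT 0 = 1
t4 = XOR(q, t3) = XOR(0, 1) = 1
So t4 = 1.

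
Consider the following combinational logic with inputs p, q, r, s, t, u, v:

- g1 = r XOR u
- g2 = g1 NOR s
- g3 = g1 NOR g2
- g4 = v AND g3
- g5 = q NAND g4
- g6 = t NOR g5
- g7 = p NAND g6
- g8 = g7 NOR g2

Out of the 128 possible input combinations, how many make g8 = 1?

2

g8 = g7 NOR g2 must be 1, so both g7 = 0 and g2 = 0.
g7 = p NAND g6 must be 0, so both p = 1 and g6 = 1.
g2 = g1 NOR s must be 0, so at least one of g1, s is 1.
Satisfying assignments:
  p=1, q=1, r=0, s=1, t=0, u=0, v=1
  p=1, q=1, r=1, s=1, t=0, u=1, v=1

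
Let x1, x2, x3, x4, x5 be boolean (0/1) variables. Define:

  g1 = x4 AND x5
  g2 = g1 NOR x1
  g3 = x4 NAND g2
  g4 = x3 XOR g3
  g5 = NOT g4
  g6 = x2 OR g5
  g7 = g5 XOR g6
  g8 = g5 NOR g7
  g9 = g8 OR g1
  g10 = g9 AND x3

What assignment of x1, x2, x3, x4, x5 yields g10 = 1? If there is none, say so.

x1=1 x2=0 x3=1 x4=1 x5=1

g10 = g9 AND x3 must be 1, so both g9 = 1 and x3 = 1.
Check with x1=1 x2=0 x3=1 x4=1 x5=1:
g1 = x4 AND x5 = 1 AND 1 = 1
g2 = g1 NOR x1 = 1 NOR 1 = 0
g3 = x4 NAND g2 = 1 NAND 0 = 1
g4 = x3 XOR g3 = 1 XOR 1 = 0
g5 = NOT g4 = NOT 0 = 1
g6 = x2 OR g5 = 0 OR 1 = 1
g7 = g5 XOR g6 = 1 XOR 1 = 0
g8 = g5 NOR g7 = 1 NOR 0 = 0
g9 = g8 OR g1 = 0 OR 1 = 1
g10 = g9 AND x3 = 1 AND 1 = 1
So g10 = 1 as required.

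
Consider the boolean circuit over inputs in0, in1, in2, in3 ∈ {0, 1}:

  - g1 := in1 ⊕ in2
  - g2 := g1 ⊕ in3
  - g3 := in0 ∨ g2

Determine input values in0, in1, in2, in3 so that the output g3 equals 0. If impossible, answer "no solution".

Check with in0=0 in1=0 in2=1 in3=1:
g1 = in1 ⊕ in2 = 0 ⊕ 1 = 1
g2 = g1 ⊕ in3 = 1 ⊕ 1 = 0
g3 = in0 ∨ g2 = 0 ∨ 0 = 0
So g3 = 0 as required.

in0=0 in1=0 in2=1 in3=1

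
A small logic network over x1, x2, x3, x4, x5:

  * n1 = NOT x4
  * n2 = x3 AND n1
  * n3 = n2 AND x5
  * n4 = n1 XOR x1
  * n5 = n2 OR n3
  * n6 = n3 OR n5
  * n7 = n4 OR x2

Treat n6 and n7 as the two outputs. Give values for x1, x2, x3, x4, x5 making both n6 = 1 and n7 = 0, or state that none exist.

x1=1 x2=0 x3=1 x4=0 x5=1

Check with x1=1 x2=0 x3=1 x4=0 x5=1:
n1 = NOT x4 = NOT 0 = 1
n2 = x3 AND n1 = 1 AND 1 = 1
n3 = n2 AND x5 = 1 AND 1 = 1
n4 = n1 XOR x1 = 1 XOR 1 = 0
n5 = n2 OR n3 = 1 OR 1 = 1
n6 = n3 OR n5 = 1 OR 1 = 1
n7 = n4 OR x2 = 0 OR 0 = 0
So n6 = 1 and n7 = 0.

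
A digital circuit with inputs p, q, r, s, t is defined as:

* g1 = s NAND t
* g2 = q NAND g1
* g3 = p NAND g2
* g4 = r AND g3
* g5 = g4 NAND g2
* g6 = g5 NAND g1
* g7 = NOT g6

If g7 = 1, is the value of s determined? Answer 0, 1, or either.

either

Both values of s occur among assignments with g7 = 1:
  s=0: p=0, q=0, r=0, s=0, t=0
  s=1: p=0, q=0, r=0, s=1, t=0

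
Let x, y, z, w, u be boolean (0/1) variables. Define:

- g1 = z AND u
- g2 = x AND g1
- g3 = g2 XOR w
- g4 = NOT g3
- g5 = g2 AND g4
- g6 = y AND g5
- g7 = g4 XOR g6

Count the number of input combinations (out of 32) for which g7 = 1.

g7 = g4 XOR g6 must be 1, so g4 and g6 differ.
Enumerating the 32 input combinations, 15 give g7 = 1 and 17 give g7 = 0.

15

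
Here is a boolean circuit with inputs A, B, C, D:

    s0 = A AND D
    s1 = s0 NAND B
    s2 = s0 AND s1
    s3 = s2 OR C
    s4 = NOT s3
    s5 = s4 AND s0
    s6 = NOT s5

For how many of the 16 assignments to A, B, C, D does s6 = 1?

s6 = NOT s5 must be 1, so s5 = 0.
s5 = s4 AND s0 must be 0, so at least one of s4, s0 is 0.
Enumerating the 16 input combinations, 15 give s6 = 1 and 1 give s6 = 0.

15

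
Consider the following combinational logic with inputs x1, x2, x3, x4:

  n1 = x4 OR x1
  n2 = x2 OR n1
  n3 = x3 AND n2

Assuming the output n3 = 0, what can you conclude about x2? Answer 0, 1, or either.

Both values of x2 occur among assignments with n3 = 0:
  x2=0: x1=0, x2=0, x3=0, x4=0
  x2=1: x1=0, x2=1, x3=0, x4=0

either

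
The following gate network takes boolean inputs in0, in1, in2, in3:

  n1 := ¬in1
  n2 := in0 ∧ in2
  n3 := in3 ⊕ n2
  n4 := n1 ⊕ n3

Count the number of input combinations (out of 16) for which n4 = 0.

n4 = n1 ⊕ n3 must be 0, so n1 and n3 are equal.
Enumerating the 16 input combinations, 8 give n4 = 0 and 8 give n4 = 1.

8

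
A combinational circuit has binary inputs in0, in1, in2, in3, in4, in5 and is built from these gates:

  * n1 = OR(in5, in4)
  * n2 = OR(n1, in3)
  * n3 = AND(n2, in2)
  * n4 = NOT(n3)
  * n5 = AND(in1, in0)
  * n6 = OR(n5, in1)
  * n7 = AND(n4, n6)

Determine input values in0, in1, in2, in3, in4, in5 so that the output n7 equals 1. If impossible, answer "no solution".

n7 = AND(n4, n6) must be 1, so both n4 = 1 and n6 = 1.
n4 = NOT(n3) must be 1, so n3 = 0.
n6 = OR(n5, in1) must be 1, so at least one of n5, in1 is 1.
Check with in0=0, in1=1, in2=0, in3=0, in4=1, in5=1:
n1 = OR(in5, in4) = OR(1, 1) = 1
n2 = OR(n1, in3) = OR(1, 0) = 1
n3 = AND(n2, in2) = AND(1, 0) = 0
n4 = NOT(n3) = NOT 0 = 1
n5 = AND(in1, in0) = AND(1, 0) = 0
n6 = OR(n5, in1) = OR(0, 1) = 1
n7 = AND(n4, n6) = AND(1, 1) = 1
So n7 = 1 as required.

in0=0, in1=1, in2=0, in3=0, in4=1, in5=1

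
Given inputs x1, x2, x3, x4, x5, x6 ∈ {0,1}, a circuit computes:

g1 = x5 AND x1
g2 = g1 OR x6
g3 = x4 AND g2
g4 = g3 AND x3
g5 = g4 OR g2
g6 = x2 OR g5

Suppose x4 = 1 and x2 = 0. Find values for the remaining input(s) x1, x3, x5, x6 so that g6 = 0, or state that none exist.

x1=0, x3=1, x5=1, x6=0

Check with x4 = 1 and x2 = 0 and x1=0, x3=1, x5=1, x6=0:
g1 = x5 AND x1 = 1 AND 0 = 0
g2 = g1 OR x6 = 0 OR 0 = 0
g3 = x4 AND g2 = 1 AND 0 = 0
g4 = g3 AND x3 = 0 AND 1 = 0
g5 = g4 OR g2 = 0 OR 0 = 0
g6 = x2 OR g5 = 0 OR 0 = 0
So g6 = 0.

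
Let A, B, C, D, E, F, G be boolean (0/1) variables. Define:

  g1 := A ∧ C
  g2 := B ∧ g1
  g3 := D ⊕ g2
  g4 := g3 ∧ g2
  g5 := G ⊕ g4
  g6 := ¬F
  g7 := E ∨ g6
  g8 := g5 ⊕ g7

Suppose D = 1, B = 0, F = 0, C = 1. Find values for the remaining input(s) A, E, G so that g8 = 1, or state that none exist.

A=1, E=0, G=0

Check with D = 1, B = 0, F = 0, C = 1 and A=1, E=0, G=0:
g1 = A ∧ C = 1 ∧ 1 = 1
g2 = B ∧ g1 = 0 ∧ 1 = 0
g3 = D ⊕ g2 = 1 ⊕ 0 = 1
g4 = g3 ∧ g2 = 1 ∧ 0 = 0
g5 = G ⊕ g4 = 0 ⊕ 0 = 0
g6 = ¬F = ¬0 = 1
g7 = E ∨ g6 = 0 ∨ 1 = 1
g8 = g5 ⊕ g7 = 0 ⊕ 1 = 1
So g8 = 1.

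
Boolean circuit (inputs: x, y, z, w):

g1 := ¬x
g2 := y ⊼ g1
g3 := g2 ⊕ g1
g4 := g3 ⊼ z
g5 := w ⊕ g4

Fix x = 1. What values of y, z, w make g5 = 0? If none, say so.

y=1, z=0, w=1

g5 = w ⊕ g4 must be 0, so w and g4 are equal.
Check with x = 1 and y=1, z=0, w=1:
g1 = ¬x = ¬1 = 0
g2 = y ⊼ g1 = 1 ⊼ 0 = 1
g3 = g2 ⊕ g1 = 1 ⊕ 0 = 1
g4 = g3 ⊼ z = 1 ⊼ 0 = 1
g5 = w ⊕ g4 = 1 ⊕ 1 = 0
So g5 = 0.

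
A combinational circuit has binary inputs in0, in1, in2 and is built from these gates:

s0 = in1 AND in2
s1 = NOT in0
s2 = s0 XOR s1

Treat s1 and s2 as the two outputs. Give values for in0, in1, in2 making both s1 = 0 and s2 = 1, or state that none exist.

in0=1 in1=1 in2=1

Check with in0=1 in1=1 in2=1:
s0 = in1 AND in2 = 1 AND 1 = 1
s1 = NOT in0 = NOT 1 = 0
s2 = s0 XOR s1 = 1 XOR 0 = 1
So s1 = 0 and s2 = 1.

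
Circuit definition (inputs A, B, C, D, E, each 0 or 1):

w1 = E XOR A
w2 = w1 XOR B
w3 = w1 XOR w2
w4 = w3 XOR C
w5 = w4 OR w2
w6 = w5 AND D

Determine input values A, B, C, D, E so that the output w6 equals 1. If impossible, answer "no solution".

w6 = w5 AND D must be 1, so both w5 = 1 and D = 1.
w5 = w4 OR w2 must be 1, so at least one of w4, w2 is 1.
Check with A=0, B=1, C=0, D=1, E=1:
w1 = E XOR A = 1 XOR 0 = 1
w2 = w1 XOR B = 1 XOR 1 = 0
w3 = w1 XOR w2 = 1 XOR 0 = 1
w4 = w3 XOR C = 1 XOR 0 = 1
w5 = w4 OR w2 = 1 OR 0 = 1
w6 = w5 AND D = 1 AND 1 = 1
So w6 = 1 as required.

A=0, B=1, C=0, D=1, E=1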